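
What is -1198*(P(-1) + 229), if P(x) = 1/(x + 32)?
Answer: -8505800/31 ≈ -2.7438e+5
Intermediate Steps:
P(x) = 1/(32 + x)
-1198*(P(-1) + 229) = -1198*(1/(32 - 1) + 229) = -1198*(1/31 + 229) = -1198*7100/31 = -8505800/31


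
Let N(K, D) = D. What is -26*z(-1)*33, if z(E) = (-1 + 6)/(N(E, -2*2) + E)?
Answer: 858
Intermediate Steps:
z(E) = 5/(-4 + E) (z(E) = (-1 + 6)/(-2*2 + E) = 5/(-4 + E))
-26*z(-1)*33 = -130/(-4 - 1)*33 = -130/(-5)*33 = -130*(-1)/5*33 = -26*(-1)*33 = 26*33 = 858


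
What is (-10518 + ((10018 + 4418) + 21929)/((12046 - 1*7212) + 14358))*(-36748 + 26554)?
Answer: 1028702488827/9596 ≈ 1.0720e+8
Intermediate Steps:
(-10518 + ((10018 + 4418) + 21929)/((12046 - 1*7212) + 14358))*(-36748 + 26554) = (-10518 + (14436 + 21929)/((12046 - 7212) + 14358))*(-10194) = (-10518 + 36365/(4834 + 14358))*(-10194) = (-10518 + 36365/19192)*(-10194) = -201825091/19192*(-10194) = 1028702488827/9596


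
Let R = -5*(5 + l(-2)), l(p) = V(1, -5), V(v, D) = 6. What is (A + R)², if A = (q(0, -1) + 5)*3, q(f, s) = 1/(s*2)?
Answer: 6889/4 ≈ 1722.3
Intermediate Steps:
q(f, s) = 1/(2*s)
l(p) = 6
R = -55 (R = -5*(5 + 6) = -5*11 = -55)
A = 27/2 (A = ((½)/(-1) + 5)*3 = ((½)*(-1) + 5)*3 = (-½ + 5)*3 = (9/2)*3 = 27/2 ≈ 13.500)
(A + R)² = (27/2 - 55)² = (-83/2)² = 6889/4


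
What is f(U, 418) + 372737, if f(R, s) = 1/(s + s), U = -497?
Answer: 311608133/836 ≈ 3.7274e+5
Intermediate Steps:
f(R, s) = 1/(2*s)
f(U, 418) + 372737 = (1/2)/418 + 372737 = (1/2)*(1/418) + 372737 = 1/836 + 372737 = 311608133/836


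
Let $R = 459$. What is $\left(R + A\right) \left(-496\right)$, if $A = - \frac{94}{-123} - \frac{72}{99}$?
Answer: $- \frac{308054192}{1353} \approx -2.2768 \cdot 10^{5}$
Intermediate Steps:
$A = \frac{50}{1353}$ ($A = \left(-94\right) \left(- \frac{1}{123}\right) - \frac{8}{11} = \frac{94}{123} - \frac{8}{11} = \frac{50}{1353} \approx 0.036955$)
$\left(R + A\right) \left(-496\right) = \left(459 + \frac{50}{1353}\right) \left(-496\right) = \frac{621077}{1353} \left(-496\right) = - \frac{308054192}{1353}$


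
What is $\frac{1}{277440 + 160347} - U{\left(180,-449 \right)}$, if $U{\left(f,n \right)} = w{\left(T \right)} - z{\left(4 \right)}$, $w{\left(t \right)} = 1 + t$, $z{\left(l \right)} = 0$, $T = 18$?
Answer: $- \frac{8317952}{437787} \approx -19.0$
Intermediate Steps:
$U{\left(f,n \right)} = 19$ ($U{\left(f,n \right)} = \left(1 + 18\right) - 0 = 19 + 0 = 19$)
$\frac{1}{277440 + 160347} - U{\left(180,-449 \right)} = \frac{1}{277440 + 160347} - 19 = \frac{1}{437787} - 19 = - \frac{8317952}{437787}$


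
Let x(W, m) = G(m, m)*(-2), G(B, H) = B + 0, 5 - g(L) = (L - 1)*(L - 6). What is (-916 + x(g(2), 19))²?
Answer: 910116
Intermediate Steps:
g(L) = 5 - (-1 + L)*(-6 + L) (g(L) = 5 - (L - 1)*(L - 6) = 5 - (-1 + L)*(-6 + L))
G(B, H) = B
x(W, m) = -2*m (x(W, m) = m*(-2) = -2*m)
(-916 + x(g(2), 19))² = (-916 - 2*19)² = (-916 - 38)² = (-954)² = 910116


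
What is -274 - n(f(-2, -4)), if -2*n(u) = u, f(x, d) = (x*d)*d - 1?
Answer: -581/2 ≈ -290.50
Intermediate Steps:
f(x, d) = -1 + x*d² (f(x, d) = (d*x)*d - 1 = x*d² - 1 = -1 + x*d²)
n(u) = -u/2
-274 - n(f(-2, -4)) = -274 - (-1)*(-1 - 2*(-4)²)/2 = -274 - (-1)*(-1 - 2*16)/2 = -274 - (-1)*(-1 - 32)/2 = -274 - (-1)*(-33)/2 = -274 - 1*33/2 = -274 - 33/2 = -581/2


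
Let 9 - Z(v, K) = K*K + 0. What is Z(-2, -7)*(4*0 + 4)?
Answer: -160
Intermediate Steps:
Z(v, K) = 9 - K² (Z(v, K) = 9 - (K*K + 0) = 9 - (K² + 0) = 9 - K²)
Z(-2, -7)*(4*0 + 4) = (9 - 1*(-7)²)*(4*0 + 4) = (9 - 1*49)*(0 + 4) = (9 - 49)*4 = -40*4 = -160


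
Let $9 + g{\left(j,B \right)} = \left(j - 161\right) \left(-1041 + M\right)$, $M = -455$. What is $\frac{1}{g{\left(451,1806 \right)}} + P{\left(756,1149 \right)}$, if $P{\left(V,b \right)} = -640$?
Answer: $- \frac{277663361}{433849} \approx -640.0$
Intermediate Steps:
$g{\left(j,B \right)} = 240847 - 1496 j$ ($g{\left(j,B \right)} = -9 + \left(j - 161\right) \left(-1041 - 455\right) = -9 + \left(-161 + j\right) \left(-1496\right) = -9 - \left(-240856 + 1496 j\right) = 240847 - 1496 j$)
$\frac{1}{g{\left(451,1806 \right)}} + P{\left(756,1149 \right)} = \frac{1}{240847 - 674696} - 640 = \frac{1}{-433849} - 640 = - \frac{1}{433849} - 640 = - \frac{277663361}{433849}$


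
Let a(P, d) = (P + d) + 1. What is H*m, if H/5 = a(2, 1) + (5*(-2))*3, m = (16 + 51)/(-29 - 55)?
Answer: 4355/42 ≈ 103.69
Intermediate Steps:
m = -67/84 (m = 67/(-84) = 67*(-1/84) = -67/84 ≈ -0.79762)
a(P, d) = 1 + P + d
H = -130 (H = 5*((1 + 2 + 1) + (5*(-2))*3) = 5*(4 - 10*3) = 5*(4 - 30) = 5*(-26) = -130)
H*m = -130*(-67/84) = 4355/42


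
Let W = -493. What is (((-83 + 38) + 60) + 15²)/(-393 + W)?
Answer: -120/443 ≈ -0.27088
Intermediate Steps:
(((-83 + 38) + 60) + 15²)/(-393 + W) = (((-83 + 38) + 60) + 15²)/(-393 - 493) = ((-45 + 60) + 225)/(-886) = (15 + 225)*(-1/886) = 240*(-1/886) = -120/443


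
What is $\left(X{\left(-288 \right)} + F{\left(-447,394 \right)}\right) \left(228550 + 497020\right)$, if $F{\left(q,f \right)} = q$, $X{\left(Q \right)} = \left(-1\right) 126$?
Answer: $-415751610$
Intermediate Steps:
$X{\left(Q \right)} = -126$
$\left(X{\left(-288 \right)} + F{\left(-447,394 \right)}\right) \left(228550 + 497020\right) = \left(-126 - 447\right) \left(228550 + 497020\right) = \left(-573\right) 725570 = -415751610$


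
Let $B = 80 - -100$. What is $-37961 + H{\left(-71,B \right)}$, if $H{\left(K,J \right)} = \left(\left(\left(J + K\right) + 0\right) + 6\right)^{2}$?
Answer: $-24736$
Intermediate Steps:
$B = 180$ ($B = 80 + 100 = 180$)
$H{\left(K,J \right)} = \left(6 + J + K\right)^{2}$ ($H{\left(K,J \right)} = \left(\left(J + K\right) + 6\right)^{2} = \left(6 + J + K\right)^{2}$)
$-37961 + H{\left(-71,B \right)} = -37961 + \left(6 + 180 - 71\right)^{2} = -37961 + 115^{2} = -37961 + 13225 = -24736$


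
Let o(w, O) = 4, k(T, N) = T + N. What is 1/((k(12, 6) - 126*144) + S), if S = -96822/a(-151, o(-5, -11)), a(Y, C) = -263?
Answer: -263/4670316 ≈ -5.6313e-5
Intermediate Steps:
k(T, N) = N + T
S = 96822/263 (S = -96822/(-263) = -96822*(-1/263) = 96822/263 ≈ 368.14)
1/((k(12, 6) - 126*144) + S) = 1/(((6 + 12) - 126*144) + 96822/263) = 1/((18 - 18144) + 96822/263) = 1/(-18126 + 96822/263) = 1/(-4670316/263) = -263/4670316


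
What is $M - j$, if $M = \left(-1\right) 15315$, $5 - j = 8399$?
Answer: $-6921$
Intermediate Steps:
$j = -8394$ ($j = 5 - 8399 = -8394$)
$M = -15315$
$M - j = -15315 - -8394 = -15315 + 8394 = -6921$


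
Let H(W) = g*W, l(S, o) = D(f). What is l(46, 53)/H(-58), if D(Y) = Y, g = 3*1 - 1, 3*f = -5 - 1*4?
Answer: 3/116 ≈ 0.025862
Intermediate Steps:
f = -3 (f = (-5 - 1*4)/3 = (-5 - 4)/3 = (⅓)*(-9) = -3)
g = 2 (g = 3 - 1 = 2)
l(S, o) = -3
H(W) = 2*W
l(46, 53)/H(-58) = -3/(2*(-58)) = -3/(-116) = -3*(-1/116) = 3/116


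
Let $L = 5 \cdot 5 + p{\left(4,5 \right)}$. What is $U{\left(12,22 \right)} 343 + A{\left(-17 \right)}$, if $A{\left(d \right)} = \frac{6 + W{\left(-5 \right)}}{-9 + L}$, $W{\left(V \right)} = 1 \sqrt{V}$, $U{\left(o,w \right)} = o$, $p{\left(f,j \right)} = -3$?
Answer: $\frac{53514}{13} + \frac{i \sqrt{5}}{13} \approx 4116.5 + 0.17201 i$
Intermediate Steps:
$W{\left(V \right)} = \sqrt{V}$
$L = 22$ ($L = 5 \cdot 5 - 3 = 25 - 3 = 22$)
$A{\left(d \right)} = \frac{6}{13} + \frac{i \sqrt{5}}{13}$ ($A{\left(d \right)} = \frac{6 + \sqrt{-5}}{-9 + 22} = \frac{6 + i \sqrt{5}}{13} = \left(6 + i \sqrt{5}\right) \frac{1}{13} = \frac{6}{13} + \frac{i \sqrt{5}}{13}$)
$U{\left(12,22 \right)} 343 + A{\left(-17 \right)} = 12 \cdot 343 + \left(\frac{6}{13} + \frac{i \sqrt{5}}{13}\right) = 4116 + \left(\frac{6}{13} + \frac{i \sqrt{5}}{13}\right) = \frac{53514}{13} + \frac{i \sqrt{5}}{13}$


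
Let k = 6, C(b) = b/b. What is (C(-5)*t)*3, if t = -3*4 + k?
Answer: -18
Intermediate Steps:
C(b) = 1
t = -6 (t = -3*4 + 6 = -12 + 6 = -6)
(C(-5)*t)*3 = (1*(-6))*3 = -6*3 = -18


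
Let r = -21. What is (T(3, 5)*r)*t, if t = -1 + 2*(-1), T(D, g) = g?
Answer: 315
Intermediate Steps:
t = -3 (t = -1 - 2 = -3)
(T(3, 5)*r)*t = (5*(-21))*(-3) = -105*(-3) = 315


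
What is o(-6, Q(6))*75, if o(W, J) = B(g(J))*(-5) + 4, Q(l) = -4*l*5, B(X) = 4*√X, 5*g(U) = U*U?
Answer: 300 - 36000*√5 ≈ -80199.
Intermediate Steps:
g(U) = U²/5 (g(U) = (U*U)/5 = U²/5)
Q(l) = -20*l
o(W, J) = 4 - 4*√5*√(J²) (o(W, J) = (4*√(J²/5))*(-5) + 4 = (4*(√5*√(J²)/5))*(-5) + 4 = (4*√5*√(J²)/5)*(-5) + 4 = -4*√5*√(J²) + 4 = 4 - 4*√5*√(J²))
o(-6, Q(6))*75 = (4 - 4*√5*√((-20*6)²))*75 = (4 - 4*√5*√((-120)²))*75 = (4 - 4*√5*√14400)*75 = (4 - 4*√5*120)*75 = (4 - 480*√5)*75 = 300 - 36000*√5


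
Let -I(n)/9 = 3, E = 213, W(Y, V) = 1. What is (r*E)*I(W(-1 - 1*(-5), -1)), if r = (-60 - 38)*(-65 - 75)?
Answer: -78903720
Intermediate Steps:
I(n) = -27 (I(n) = -9*3 = -27)
r = 13720 (r = -98*(-140) = 13720)
(r*E)*I(W(-1 - 1*(-5), -1)) = (13720*213)*(-27) = 2922360*(-27) = -78903720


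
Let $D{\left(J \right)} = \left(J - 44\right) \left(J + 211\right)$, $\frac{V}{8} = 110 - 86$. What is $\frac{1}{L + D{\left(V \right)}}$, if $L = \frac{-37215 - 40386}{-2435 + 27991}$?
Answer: $\frac{25556}{1524184463} \approx 1.6767 \cdot 10^{-5}$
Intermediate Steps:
$L = - \frac{77601}{25556} \approx -3.0365$
$V = 192$ ($V = 8 \left(110 - 86\right) = 8 \cdot 24 = 192$)
$D{\left(J \right)} = \left(-44 + J\right) \left(211 + J\right)$
$\frac{1}{L + D{\left(V \right)}} = \frac{1}{- \frac{77601}{25556} + \left(-9284 + 192^{2} + 167 \cdot 192\right)} = \frac{1}{- \frac{77601}{25556} + \left(-9284 + 36864 + 32064\right)} = \frac{1}{- \frac{77601}{25556} + 59644} = \frac{1}{\frac{1524184463}{25556}} = \frac{25556}{1524184463}$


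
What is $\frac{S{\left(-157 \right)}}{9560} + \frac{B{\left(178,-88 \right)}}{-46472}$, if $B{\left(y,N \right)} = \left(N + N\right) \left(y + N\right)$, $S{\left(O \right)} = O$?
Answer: $\frac{18016787}{55534040} \approx 0.32443$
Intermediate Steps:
$B{\left(y,N \right)} = 2 N \left(N + y\right)$
$\frac{S{\left(-157 \right)}}{9560} + \frac{B{\left(178,-88 \right)}}{-46472} = - \frac{157}{9560} + \frac{2 \left(-88\right) \left(-88 + 178\right)}{-46472} = \left(-157\right) \frac{1}{9560} + 2 \left(-88\right) 90 \left(- \frac{1}{46472}\right) = - \frac{157}{9560} - - \frac{1980}{5809} = - \frac{157}{9560} + \frac{1980}{5809} = \frac{18016787}{55534040}$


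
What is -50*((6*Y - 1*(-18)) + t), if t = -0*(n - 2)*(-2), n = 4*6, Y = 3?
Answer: -1800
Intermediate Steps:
n = 24
t = 0 (t = -0*(24 - 2)*(-2) = -0*22*(-2) = -5*0*(-2) = 0*(-2) = 0)
-50*((6*Y - 1*(-18)) + t) = -50*((6*3 - 1*(-18)) + 0) = -50*((18 + 18) + 0) = -50*(36 + 0) = -50*36 = -1800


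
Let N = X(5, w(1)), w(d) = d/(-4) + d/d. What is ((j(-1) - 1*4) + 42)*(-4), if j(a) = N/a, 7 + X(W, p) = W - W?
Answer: -180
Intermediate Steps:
w(d) = 1 - d/4 (w(d) = d*(-¼) + 1 = -d/4 + 1 = 1 - d/4)
X(W, p) = -7 (X(W, p) = -7 + (W - W) = -7 + 0 = -7)
N = -7
j(a) = -7/a
((j(-1) - 1*4) + 42)*(-4) = ((-7/(-1) - 1*4) + 42)*(-4) = ((-7*(-1) - 4) + 42)*(-4) = ((7 - 4) + 42)*(-4) = (3 + 42)*(-4) = 45*(-4) = -180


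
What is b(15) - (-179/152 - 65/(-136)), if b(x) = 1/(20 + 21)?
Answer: 9589/13243 ≈ 0.72408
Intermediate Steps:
b(x) = 1/41
b(15) - (-179/152 - 65/(-136)) = 1/41 - (-179/152 - 65/(-136)) = 1/41 - (-179*1/152 - 65*(-1/136)) = 1/41 - (-179/152 + 65/136) = 1/41 - 1*(-226/323) = 1/41 + 226/323 = 9589/13243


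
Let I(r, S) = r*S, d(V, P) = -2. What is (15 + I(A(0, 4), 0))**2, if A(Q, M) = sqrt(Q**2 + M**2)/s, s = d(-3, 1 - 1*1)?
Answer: 225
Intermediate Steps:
s = -2
A(Q, M) = -sqrt(M**2 + Q**2)/2 (A(Q, M) = sqrt(Q**2 + M**2)/(-2) = sqrt(M**2 + Q**2)*(-1/2) = -sqrt(M**2 + Q**2)/2)
I(r, S) = S*r
(15 + I(A(0, 4), 0))**2 = (15 + 0*(-sqrt(4**2 + 0**2)/2))**2 = (15 + 0*(-sqrt(16 + 0)/2))**2 = (15 + 0*(-sqrt(16)/2))**2 = (15 + 0*(-1/2*4))**2 = (15 + 0*(-2))**2 = (15 + 0)**2 = 15**2 = 225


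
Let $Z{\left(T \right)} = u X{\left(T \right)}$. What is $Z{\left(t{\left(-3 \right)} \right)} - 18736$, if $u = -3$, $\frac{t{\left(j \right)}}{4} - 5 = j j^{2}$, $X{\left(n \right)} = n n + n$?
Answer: $-41704$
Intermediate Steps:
$X{\left(n \right)} = n + n^{2}$ ($X{\left(n \right)} = n^{2} + n = n + n^{2}$)
$t{\left(j \right)} = 20 + 4 j^{3}$ ($t{\left(j \right)} = 20 + 4 j j^{2} = 20 + 4 j^{3}$)
$Z{\left(T \right)} = - 3 T \left(1 + T\right)$
$Z{\left(t{\left(-3 \right)} \right)} - 18736 = - 3 \left(20 + 4 \left(-3\right)^{3}\right) \left(1 + \left(20 + 4 \left(-3\right)^{3}\right)\right) - 18736 = - 3 \left(20 + 4 \left(-27\right)\right) \left(1 + \left(20 + 4 \left(-27\right)\right)\right) - 18736 = - 3 \left(20 - 108\right) \left(1 + \left(20 - 108\right)\right) - 18736 = \left(-3\right) \left(-88\right) \left(1 - 88\right) - 18736 = \left(-3\right) \left(-88\right) \left(-87\right) - 18736 = -22968 - 18736 = -41704$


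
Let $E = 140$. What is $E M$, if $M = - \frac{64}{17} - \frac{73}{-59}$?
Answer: $- \frac{354900}{1003} \approx -353.84$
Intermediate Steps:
$M = - \frac{2535}{1003}$ ($M = \left(-64\right) \frac{1}{17} - - \frac{73}{59} = - \frac{64}{17} + \frac{73}{59} = - \frac{2535}{1003} \approx -2.5274$)
$E M = 140 \left(- \frac{2535}{1003}\right) = - \frac{354900}{1003}$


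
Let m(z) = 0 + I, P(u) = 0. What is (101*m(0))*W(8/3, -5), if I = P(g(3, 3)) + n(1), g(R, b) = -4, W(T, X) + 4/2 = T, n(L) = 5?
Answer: 1010/3 ≈ 336.67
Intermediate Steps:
W(T, X) = -2 + T
I = 5 (I = 0 + 5 = 5)
m(z) = 5 (m(z) = 0 + 5 = 5)
(101*m(0))*W(8/3, -5) = (101*5)*(-2 + 8/3) = 505*(-2 + 8*(⅓)) = 505*(-2 + 8/3) = 505*(⅔) = 1010/3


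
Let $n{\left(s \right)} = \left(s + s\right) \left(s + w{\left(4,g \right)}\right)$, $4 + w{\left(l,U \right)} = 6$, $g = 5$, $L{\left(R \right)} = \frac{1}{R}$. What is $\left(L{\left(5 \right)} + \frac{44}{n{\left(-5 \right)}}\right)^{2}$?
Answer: $\frac{25}{9} \approx 2.7778$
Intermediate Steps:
$w{\left(l,U \right)} = 2$ ($w{\left(l,U \right)} = -4 + 6 = 2$)
$n{\left(s \right)} = 2 s \left(2 + s\right)$ ($n{\left(s \right)} = \left(s + s\right) \left(s + 2\right) = 2 s \left(2 + s\right)$)
$\left(L{\left(5 \right)} + \frac{44}{n{\left(-5 \right)}}\right)^{2} = \left(\frac{1}{5} + \frac{44}{2 \left(-5\right) \left(2 - 5\right)}\right)^{2} = \left(\frac{1}{5} + \frac{44}{2 \left(-5\right) \left(-3\right)}\right)^{2} = \left(\frac{1}{5} + \frac{44}{30}\right)^{2} = \left(\frac{1}{5} + 44 \cdot \frac{1}{30}\right)^{2} = \left(\frac{1}{5} + \frac{22}{15}\right)^{2} = \left(\frac{5}{3}\right)^{2} = \frac{25}{9}$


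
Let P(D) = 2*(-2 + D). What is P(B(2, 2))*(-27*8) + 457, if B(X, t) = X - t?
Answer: 1321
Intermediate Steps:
P(D) = -4 + 2*D
P(B(2, 2))*(-27*8) + 457 = (-4 + 2*(2 - 1*2))*(-27*8) + 457 = (-4 + 2*(2 - 2))*(-216) + 457 = (-4 + 2*0)*(-216) + 457 = (-4 + 0)*(-216) + 457 = -4*(-216) + 457 = 864 + 457 = 1321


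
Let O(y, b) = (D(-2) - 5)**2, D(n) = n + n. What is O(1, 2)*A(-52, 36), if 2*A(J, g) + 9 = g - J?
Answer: 6399/2 ≈ 3199.5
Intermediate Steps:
A(J, g) = -9/2 + g/2 - J/2 (A(J, g) = -9/2 + (g - J)/2 = -9/2 + (g/2 - J/2) = -9/2 + g/2 - J/2)
D(n) = 2*n
O(y, b) = 81 (O(y, b) = (2*(-2) - 5)**2 = (-4 - 5)**2 = (-9)**2 = 81)
O(1, 2)*A(-52, 36) = 81*(-9/2 + (1/2)*36 - 1/2*(-52)) = 81*(-9/2 + 18 + 26) = 81*(79/2) = 6399/2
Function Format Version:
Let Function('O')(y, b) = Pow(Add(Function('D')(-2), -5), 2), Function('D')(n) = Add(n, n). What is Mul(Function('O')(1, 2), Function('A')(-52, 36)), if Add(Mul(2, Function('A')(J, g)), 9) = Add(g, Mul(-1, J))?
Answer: Rational(6399, 2) ≈ 3199.5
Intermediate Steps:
Function('A')(J, g) = Add(Rational(-9, 2), Mul(Rational(1, 2), g), Mul(Rational(-1, 2), J)) (Function('A')(J, g) = Add(Rational(-9, 2), Mul(Rational(1, 2), Add(g, Mul(-1, J)))) = Add(Rational(-9, 2), Add(Mul(Rational(1, 2), g), Mul(Rational(-1, 2), J))) = Add(Rational(-9, 2), Mul(Rational(1, 2), g), Mul(Rational(-1, 2), J)))
Function('D')(n) = Mul(2, n)
Function('O')(y, b) = 81 (Function('O')(y, b) = Pow(Add(Mul(2, -2), -5), 2) = Pow(Add(-4, -5), 2) = Pow(-9, 2) = 81)
Mul(Function('O')(1, 2), Function('A')(-52, 36)) = Mul(81, Add(Rational(-9, 2), Mul(Rational(1, 2), 36), Mul(Rational(-1, 2), -52))) = Mul(81, Add(Rational(-9, 2), 18, 26)) = Mul(81, Rational(79, 2)) = Rational(6399, 2)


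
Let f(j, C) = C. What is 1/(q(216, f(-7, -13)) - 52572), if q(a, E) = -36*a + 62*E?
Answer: -1/61154 ≈ -1.6352e-5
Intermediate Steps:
1/(q(216, f(-7, -13)) - 52572) = 1/((-36*216 + 62*(-13)) - 52572) = 1/((-7776 - 806) - 52572) = 1/(-8582 - 52572) = 1/(-61154) = -1/61154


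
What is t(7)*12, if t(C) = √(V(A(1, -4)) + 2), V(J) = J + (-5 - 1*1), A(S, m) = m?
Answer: 24*I*√2 ≈ 33.941*I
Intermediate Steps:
V(J) = -6 + J (V(J) = J + (-5 - 1) = J - 6 = -6 + J)
t(C) = 2*I*√2 (t(C) = √((-6 - 4) + 2) = √(-10 + 2) = √(-8) = 2*I*√2)
t(7)*12 = (2*I*√2)*12 = 24*I*√2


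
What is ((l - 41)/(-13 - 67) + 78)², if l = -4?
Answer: 1580049/256 ≈ 6172.1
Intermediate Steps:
((l - 41)/(-13 - 67) + 78)² = ((-4 - 41)/(-13 - 67) + 78)² = (-45/(-80) + 78)² = (-45*(-1/80) + 78)² = (9/16 + 78)² = (1257/16)² = 1580049/256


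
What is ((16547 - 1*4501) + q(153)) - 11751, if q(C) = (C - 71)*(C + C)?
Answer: 25387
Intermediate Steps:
q(C) = 2*C*(-71 + C) (q(C) = (-71 + C)*(2*C) = 2*C*(-71 + C))
((16547 - 1*4501) + q(153)) - 11751 = ((16547 - 1*4501) + 2*153*(-71 + 153)) - 11751 = ((16547 - 4501) + 2*153*82) - 11751 = (12046 + 25092) - 11751 = 37138 - 11751 = 25387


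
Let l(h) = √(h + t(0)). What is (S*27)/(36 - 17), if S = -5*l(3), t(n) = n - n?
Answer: -135*√3/19 ≈ -12.307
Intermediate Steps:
t(n) = 0
l(h) = √h (l(h) = √(h + 0) = √h)
S = -5*√3 ≈ -8.6602
(S*27)/(36 - 17) = (-5*√3*27)/(36 - 17) = -135*√3/19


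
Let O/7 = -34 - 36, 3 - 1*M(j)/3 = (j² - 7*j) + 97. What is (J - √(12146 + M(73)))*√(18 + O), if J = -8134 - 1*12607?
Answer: 4*√76405 - 41482*I*√118 ≈ 1105.7 - 4.5061e+5*I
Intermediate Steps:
M(j) = -282 - 3*j² + 21*j (M(j) = 9 - 3*((j² - 7*j) + 97) = 9 - 3*(97 + j² - 7*j) = 9 + (-291 - 3*j² + 21*j) = -282 - 3*j² + 21*j)
J = -20741 (J = -8134 - 12607 = -20741)
O = -490 (O = 7*(-34 - 36) = 7*(-70) = -490)
(J - √(12146 + M(73)))*√(18 + O) = (-20741 - √(12146 + (-282 - 3*73² + 21*73)))*√(18 - 490) = (-20741 - √(12146 + (-282 - 3*5329 + 1533)))*√(-472) = (-20741 - √(12146 + (-282 - 15987 + 1533)))*(2*I*√118) = (-20741 - √(12146 - 14736))*(2*I*√118) = (-20741 - √(-2590))*(2*I*√118) = (-20741 - I*√2590)*(2*I*√118) = 2*I*√118*(-20741 - I*√2590)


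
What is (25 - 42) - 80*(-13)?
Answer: 1023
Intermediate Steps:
(25 - 42) - 80*(-13) = -17 + 1040 = 1023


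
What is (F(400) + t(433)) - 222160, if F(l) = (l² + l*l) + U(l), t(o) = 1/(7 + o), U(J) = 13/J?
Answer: 430496153/4400 ≈ 97840.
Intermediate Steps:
F(l) = 2*l² + 13/l (F(l) = (l² + l*l) + 13/l = (l² + l²) + 13/l = 2*l² + 13/l)
(F(400) + t(433)) - 222160 = ((13 + 2*400³)/400 + 1/(7 + 433)) - 222160 = ((13 + 2*64000000)/400 + 1/440) - 222160 = ((13 + 128000000)/400 + 1/440) - 222160 = ((1/400)*128000013 + 1/440) - 222160 = (128000013/400 + 1/440) - 222160 = 1408000153/4400 - 222160 = 430496153/4400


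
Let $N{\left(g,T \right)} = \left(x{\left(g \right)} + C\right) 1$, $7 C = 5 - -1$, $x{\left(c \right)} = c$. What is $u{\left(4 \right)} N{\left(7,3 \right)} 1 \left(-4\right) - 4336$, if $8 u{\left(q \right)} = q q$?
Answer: $- \frac{30792}{7} \approx -4398.9$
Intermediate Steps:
$C = \frac{6}{7}$ ($C = \frac{5 - -1}{7} = \frac{5 + 1}{7} = \frac{1}{7} \cdot 6 = \frac{6}{7} \approx 0.85714$)
$u{\left(q \right)} = \frac{q^{2}}{8}$ ($u{\left(q \right)} = \frac{q q}{8} = \frac{q^{2}}{8}$)
$N{\left(g,T \right)} = \frac{6}{7} + g$ ($N{\left(g,T \right)} = \left(g + \frac{6}{7}\right) 1 = \left(\frac{6}{7} + g\right) 1 = \frac{6}{7} + g$)
$u{\left(4 \right)} N{\left(7,3 \right)} 1 \left(-4\right) - 4336 = \frac{4^{2}}{8} \left(\frac{6}{7} + 7\right) 1 \left(-4\right) - 4336 = \frac{1}{8} \cdot 16 \cdot \frac{55}{7} \left(-4\right) - 4336 = 2 \cdot \frac{55}{7} \left(-4\right) - 4336 = \frac{110}{7} \left(-4\right) - 4336 = - \frac{440}{7} - 4336 = - \frac{30792}{7}$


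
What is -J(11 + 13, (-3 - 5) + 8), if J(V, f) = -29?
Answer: 29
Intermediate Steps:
-J(11 + 13, (-3 - 5) + 8) = -1*(-29) = 29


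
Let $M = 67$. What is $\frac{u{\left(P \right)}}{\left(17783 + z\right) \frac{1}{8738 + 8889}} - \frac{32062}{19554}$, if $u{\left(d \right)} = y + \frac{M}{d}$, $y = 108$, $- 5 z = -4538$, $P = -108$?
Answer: $\frac{3277095876557}{32892839316} \approx 99.629$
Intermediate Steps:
$z = \frac{4538}{5}$ ($z = \left(- \frac{1}{5}\right) \left(-4538\right) = \frac{4538}{5} \approx 907.6$)
$u{\left(d \right)} = 108 + \frac{67}{d}$
$\frac{u{\left(P \right)}}{\left(17783 + z\right) \frac{1}{8738 + 8889}} - \frac{32062}{19554} = \frac{108 + \frac{67}{-108}}{\left(17783 + \frac{4538}{5}\right) \frac{1}{8738 + 8889}} - \frac{32062}{19554} = \frac{108 + 67 \left(- \frac{1}{108}\right)}{\frac{93453}{5} \cdot \frac{1}{17627}} - \frac{16031}{9777} = \frac{108 - \frac{67}{108}}{\frac{93453}{5} \cdot \frac{1}{17627}} - \frac{16031}{9777} = \frac{11597}{108 \cdot \frac{93453}{88135}} - \frac{16031}{9777} = \frac{11597}{108} \cdot \frac{88135}{93453} - \frac{16031}{9777} = \frac{1022101595}{10092924} - \frac{16031}{9777} = \frac{3277095876557}{32892839316}$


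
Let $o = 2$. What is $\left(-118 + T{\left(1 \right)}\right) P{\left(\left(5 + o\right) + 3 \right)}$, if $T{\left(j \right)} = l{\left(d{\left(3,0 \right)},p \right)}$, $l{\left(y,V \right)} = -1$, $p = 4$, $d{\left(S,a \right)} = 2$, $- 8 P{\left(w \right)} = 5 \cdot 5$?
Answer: $\frac{2975}{8} \approx 371.88$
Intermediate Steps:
$P{\left(w \right)} = - \frac{25}{8}$ ($P{\left(w \right)} = - \frac{5 \cdot 5}{8} = \left(- \frac{1}{8}\right) 25 = - \frac{25}{8}$)
$T{\left(j \right)} = -1$
$\left(-118 + T{\left(1 \right)}\right) P{\left(\left(5 + o\right) + 3 \right)} = \left(-118 - 1\right) \left(- \frac{25}{8}\right) = \left(-119\right) \left(- \frac{25}{8}\right) = \frac{2975}{8}$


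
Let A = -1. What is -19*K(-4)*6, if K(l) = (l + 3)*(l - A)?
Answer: -342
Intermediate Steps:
K(l) = (1 + l)*(3 + l) (K(l) = (l + 3)*(l - 1*(-1)) = (3 + l)*(l + 1) = (3 + l)*(1 + l) = (1 + l)*(3 + l))
-19*K(-4)*6 = -19*(3 + (-4)**2 + 4*(-4))*6 = -19*(3 + 16 - 16)*6 = -19*3*6 = -57*6 = -342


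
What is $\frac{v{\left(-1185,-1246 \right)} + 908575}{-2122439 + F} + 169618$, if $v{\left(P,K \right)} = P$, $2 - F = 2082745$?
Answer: $\frac{3156078111}{18607} \approx 1.6962 \cdot 10^{5}$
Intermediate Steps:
$F = -2082743$ ($F = 2 - 2082745 = -2082743$)
$\frac{v{\left(-1185,-1246 \right)} + 908575}{-2122439 + F} + 169618 = \frac{-1185 + 908575}{-2122439 - 2082743} + 169618 = \frac{907390}{-4205182} + 169618 = 907390 \left(- \frac{1}{4205182}\right) + 169618 = - \frac{4015}{18607} + 169618 = \frac{3156078111}{18607}$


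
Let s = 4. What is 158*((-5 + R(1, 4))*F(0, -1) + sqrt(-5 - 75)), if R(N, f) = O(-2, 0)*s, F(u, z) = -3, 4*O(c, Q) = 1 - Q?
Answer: 1896 + 632*I*sqrt(5) ≈ 1896.0 + 1413.2*I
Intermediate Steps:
O(c, Q) = 1/4 - Q/4 (O(c, Q) = (1 - Q)/4 = 1/4 - Q/4)
R(N, f) = 1 (R(N, f) = (1/4 - 1/4*0)*4 = (1/4 + 0)*4 = (1/4)*4 = 1)
158*((-5 + R(1, 4))*F(0, -1) + sqrt(-5 - 75)) = 158*((-5 + 1)*(-3) + sqrt(-5 - 75)) = 158*(-4*(-3) + sqrt(-80)) = 158*(12 + 4*I*sqrt(5)) = 1896 + 632*I*sqrt(5)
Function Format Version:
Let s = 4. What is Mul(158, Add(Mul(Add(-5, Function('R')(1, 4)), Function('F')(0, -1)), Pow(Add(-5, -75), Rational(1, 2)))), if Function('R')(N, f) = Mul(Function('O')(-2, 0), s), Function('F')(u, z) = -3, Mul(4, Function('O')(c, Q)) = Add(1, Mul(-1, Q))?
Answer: Add(1896, Mul(632, I, Pow(5, Rational(1, 2)))) ≈ Add(1896.0, Mul(1413.2, I))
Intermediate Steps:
Function('O')(c, Q) = Add(Rational(1, 4), Mul(Rational(-1, 4), Q)) (Function('O')(c, Q) = Mul(Rational(1, 4), Add(1, Mul(-1, Q))) = Add(Rational(1, 4), Mul(Rational(-1, 4), Q)))
Function('R')(N, f) = 1 (Function('R')(N, f) = Mul(Add(Rational(1, 4), Mul(Rational(-1, 4), 0)), 4) = Mul(Add(Rational(1, 4), 0), 4) = Mul(Rational(1, 4), 4) = 1)
Mul(158, Add(Mul(Add(-5, Function('R')(1, 4)), Function('F')(0, -1)), Pow(Add(-5, -75), Rational(1, 2)))) = Mul(158, Add(Mul(Add(-5, 1), -3), Pow(Add(-5, -75), Rational(1, 2)))) = Mul(158, Add(Mul(-4, -3), Pow(-80, Rational(1, 2)))) = Mul(158, Add(12, Mul(4, I, Pow(5, Rational(1, 2))))) = Add(1896, Mul(632, I, Pow(5, Rational(1, 2))))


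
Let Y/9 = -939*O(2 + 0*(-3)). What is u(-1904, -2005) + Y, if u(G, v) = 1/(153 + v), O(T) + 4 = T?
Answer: 31302503/1852 ≈ 16902.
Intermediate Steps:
O(T) = -4 + T
Y = 16902 (Y = 9*(-939*(-4 + (2 + 0*(-3)))) = 9*(-939*(-4 + (2 + 0))) = 9*(-939*(-4 + 2)) = 9*(-939*(-2)) = 9*1878 = 16902)
u(-1904, -2005) + Y = 1/(153 - 2005) + 16902 = 1/(-1852) + 16902 = -1/1852 + 16902 = 31302503/1852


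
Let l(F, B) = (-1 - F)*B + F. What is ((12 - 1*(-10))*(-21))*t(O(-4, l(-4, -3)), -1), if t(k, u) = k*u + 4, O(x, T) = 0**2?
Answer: -1848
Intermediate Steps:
l(F, B) = F + B*(-1 - F) (l(F, B) = B*(-1 - F) + F = F + B*(-1 - F))
O(x, T) = 0
t(k, u) = 4 + k*u
((12 - 1*(-10))*(-21))*t(O(-4, l(-4, -3)), -1) = ((12 - 1*(-10))*(-21))*(4 + 0*(-1)) = ((12 + 10)*(-21))*(4 + 0) = (22*(-21))*4 = -462*4 = -1848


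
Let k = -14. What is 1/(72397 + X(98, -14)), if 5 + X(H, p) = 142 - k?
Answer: 1/72548 ≈ 1.3784e-5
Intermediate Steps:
X(H, p) = 151 (X(H, p) = -5 + (142 - 1*(-14)) = -5 + (142 + 14) = -5 + 156 = 151)
1/(72397 + X(98, -14)) = 1/(72397 + 151) = 1/72548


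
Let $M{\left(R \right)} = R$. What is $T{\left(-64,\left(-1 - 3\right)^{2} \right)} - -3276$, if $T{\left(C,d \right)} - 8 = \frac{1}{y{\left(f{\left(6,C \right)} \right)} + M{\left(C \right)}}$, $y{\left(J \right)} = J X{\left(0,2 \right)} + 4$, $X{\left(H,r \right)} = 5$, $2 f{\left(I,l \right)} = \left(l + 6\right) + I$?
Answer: $\frac{623959}{190} \approx 3284.0$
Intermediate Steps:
$f{\left(I,l \right)} = 3 + \frac{I}{2} + \frac{l}{2}$ ($f{\left(I,l \right)} = \frac{\left(l + 6\right) + I}{2} = \frac{\left(6 + l\right) + I}{2} = \frac{6 + I + l}{2} = 3 + \frac{I}{2} + \frac{l}{2}$)
$y{\left(J \right)} = 4 + 5 J$ ($y{\left(J \right)} = J 5 + 4 = 5 J + 4 = 4 + 5 J$)
$T{\left(C,d \right)} = 8 + \frac{1}{34 + \frac{7 C}{2}}$ ($T{\left(C,d \right)} = 8 + \frac{1}{\left(4 + 5 \left(3 + \frac{1}{2} \cdot 6 + \frac{C}{2}\right)\right) + C} = 8 + \frac{1}{\left(4 + 5 \left(3 + 3 + \frac{C}{2}\right)\right) + C} = 8 + \frac{1}{\left(4 + 5 \left(6 + \frac{C}{2}\right)\right) + C} = 8 + \frac{1}{\left(4 + \left(30 + \frac{5 C}{2}\right)\right) + C} = 8 + \frac{1}{\left(34 + \frac{5 C}{2}\right) + C} = 8 + \frac{1}{34 + \frac{7 C}{2}}$)
$T{\left(-64,\left(-1 - 3\right)^{2} \right)} - -3276 = \frac{14 \left(39 + 4 \left(-64\right)\right)}{68 + 7 \left(-64\right)} - -3276 = \frac{14 \left(39 - 256\right)}{68 - 448} + 3276 = 14 \frac{1}{-380} \left(-217\right) + 3276 = 14 \left(- \frac{1}{380}\right) \left(-217\right) + 3276 = \frac{1519}{190} + 3276 = \frac{623959}{190}$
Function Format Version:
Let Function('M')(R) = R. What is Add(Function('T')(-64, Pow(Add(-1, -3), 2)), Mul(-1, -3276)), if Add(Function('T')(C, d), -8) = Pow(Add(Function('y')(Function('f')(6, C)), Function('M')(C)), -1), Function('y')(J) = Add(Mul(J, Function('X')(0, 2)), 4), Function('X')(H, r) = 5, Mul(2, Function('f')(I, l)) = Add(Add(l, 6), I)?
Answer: Rational(623959, 190) ≈ 3284.0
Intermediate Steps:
Function('f')(I, l) = Add(3, Mul(Rational(1, 2), I), Mul(Rational(1, 2), l)) (Function('f')(I, l) = Mul(Rational(1, 2), Add(Add(l, 6), I)) = Mul(Rational(1, 2), Add(Add(6, l), I)) = Mul(Rational(1, 2), Add(6, I, l)) = Add(3, Mul(Rational(1, 2), I), Mul(Rational(1, 2), l)))
Function('y')(J) = Add(4, Mul(5, J)) (Function('y')(J) = Add(Mul(J, 5), 4) = Add(Mul(5, J), 4) = Add(4, Mul(5, J)))
Function('T')(C, d) = Add(8, Pow(Add(34, Mul(Rational(7, 2), C)), -1)) (Function('T')(C, d) = Add(8, Pow(Add(Add(4, Mul(5, Add(3, Mul(Rational(1, 2), 6), Mul(Rational(1, 2), C)))), C), -1)) = Add(8, Pow(Add(Add(4, Mul(5, Add(3, 3, Mul(Rational(1, 2), C)))), C), -1)) = Add(8, Pow(Add(Add(4, Mul(5, Add(6, Mul(Rational(1, 2), C)))), C), -1)) = Add(8, Pow(Add(Add(4, Add(30, Mul(Rational(5, 2), C))), C), -1)) = Add(8, Pow(Add(Add(34, Mul(Rational(5, 2), C)), C), -1)) = Add(8, Pow(Add(34, Mul(Rational(7, 2), C)), -1)))
Add(Function('T')(-64, Pow(Add(-1, -3), 2)), Mul(-1, -3276)) = Add(Mul(14, Pow(Add(68, Mul(7, -64)), -1), Add(39, Mul(4, -64))), Mul(-1, -3276)) = Add(Mul(14, Pow(Add(68, -448), -1), Add(39, -256)), 3276) = Add(Mul(14, Pow(-380, -1), -217), 3276) = Add(Mul(14, Rational(-1, 380), -217), 3276) = Add(Rational(1519, 190), 3276) = Rational(623959, 190)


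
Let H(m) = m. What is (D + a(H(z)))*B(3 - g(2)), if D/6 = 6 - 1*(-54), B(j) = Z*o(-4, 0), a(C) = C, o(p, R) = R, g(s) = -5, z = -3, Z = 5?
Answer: 0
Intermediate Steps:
B(j) = 0 (B(j) = 5*0 = 0)
D = 360 (D = 6*(6 - 1*(-54)) = 6*(6 + 54) = 6*60 = 360)
(D + a(H(z)))*B(3 - g(2)) = (360 - 3)*0 = 357*0 = 0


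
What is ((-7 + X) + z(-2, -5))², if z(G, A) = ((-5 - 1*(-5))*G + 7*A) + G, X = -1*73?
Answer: 13689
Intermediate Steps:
X = -73
z(G, A) = G + 7*A (z(G, A) = ((-5 + 5)*G + 7*A) + G = (0*G + 7*A) + G = (0 + 7*A) + G = 7*A + G = G + 7*A)
((-7 + X) + z(-2, -5))² = ((-7 - 73) + (-2 + 7*(-5)))² = (-80 + (-2 - 35))² = (-80 - 37)² = (-117)² = 13689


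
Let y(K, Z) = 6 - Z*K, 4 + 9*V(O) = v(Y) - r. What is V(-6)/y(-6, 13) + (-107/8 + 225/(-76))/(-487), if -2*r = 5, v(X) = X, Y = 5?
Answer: 38147/999324 ≈ 0.038173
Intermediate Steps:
r = -5/2 (r = -½*5 = -5/2 ≈ -2.5000)
V(O) = 7/18 (V(O) = -4/9 + (5 - 1*(-5/2))/9 = -4/9 + (5 + 5/2)/9 = -4/9 + (⅑)*(15/2) = -4/9 + ⅚ = 7/18)
y(K, Z) = 6 - K*Z
V(-6)/y(-6, 13) + (-107/8 + 225/(-76))/(-487) = 7/(18*(6 - 1*(-6)*13)) + (-107/8 + 225/(-76))/(-487) = 7/(18*(6 + 78)) + (-107*⅛ + 225*(-1/76))*(-1/487) = (7/18)/84 + (-107/8 - 225/76)*(-1/487) = (7/18)*(1/84) - 2483/152*(-1/487) = 1/216 + 2483/74024 = 38147/999324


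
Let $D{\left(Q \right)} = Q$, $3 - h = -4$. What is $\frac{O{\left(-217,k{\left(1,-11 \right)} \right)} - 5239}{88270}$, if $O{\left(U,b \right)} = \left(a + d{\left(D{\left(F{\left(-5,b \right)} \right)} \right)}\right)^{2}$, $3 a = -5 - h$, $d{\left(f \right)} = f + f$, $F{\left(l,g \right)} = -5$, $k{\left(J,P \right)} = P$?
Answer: $- \frac{5043}{88270} \approx -0.057132$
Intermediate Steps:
$h = 7$ ($h = 3 - -4 = 3 + 4 = 7$)
$d{\left(f \right)} = 2 f$
$a = -4$ ($a = \frac{-5 - 7}{3} = \frac{1}{3} \left(-12\right) = -4$)
$O{\left(U,b \right)} = 196$ ($O{\left(U,b \right)} = \left(-4 + 2 \left(-5\right)\right)^{2} = \left(-4 - 10\right)^{2} = \left(-14\right)^{2} = 196$)
$\frac{O{\left(-217,k{\left(1,-11 \right)} \right)} - 5239}{88270} = \frac{196 - 5239}{88270} = \left(-5043\right) \frac{1}{88270} = - \frac{5043}{88270}$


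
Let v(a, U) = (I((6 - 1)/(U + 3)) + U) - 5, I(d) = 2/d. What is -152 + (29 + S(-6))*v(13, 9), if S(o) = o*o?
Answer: 420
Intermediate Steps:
S(o) = o**2
v(a, U) = -19/5 + 7*U/5 (v(a, U) = (2/(((6 - 1)/(U + 3))) + U) - 5 = (2/((5/(3 + U))) + U) - 5 = (2*(3/5 + U/5) + U) - 5 = ((6/5 + 2*U/5) + U) - 5 = (6/5 + 7*U/5) - 5 = -19/5 + 7*U/5)
-152 + (29 + S(-6))*v(13, 9) = -152 + (29 + (-6)**2)*(-19/5 + (7/5)*9) = -152 + (29 + 36)*(-19/5 + 63/5) = -152 + 65*(44/5) = -152 + 572 = 420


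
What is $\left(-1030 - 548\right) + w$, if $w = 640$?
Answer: $-938$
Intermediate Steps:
$\left(-1030 - 548\right) + w = \left(-1030 - 548\right) + 640 = -1578 + 640 = -938$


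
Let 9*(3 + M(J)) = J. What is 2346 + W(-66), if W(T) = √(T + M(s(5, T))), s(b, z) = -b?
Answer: 2346 + I*√626/3 ≈ 2346.0 + 8.34*I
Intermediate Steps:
M(J) = -3 + J/9
W(T) = √(-32/9 + T) (W(T) = √(T + (-3 + (-1*5)/9)) = √(T + (-3 + (⅑)*(-5))) = √(T + (-3 - 5/9)) = √(T - 32/9) = √(-32/9 + T))
2346 + W(-66) = 2346 + √(-32 + 9*(-66))/3 = 2346 + √(-32 - 594)/3 = 2346 + √(-626)/3 = 2346 + (I*√626)/3 = 2346 + I*√626/3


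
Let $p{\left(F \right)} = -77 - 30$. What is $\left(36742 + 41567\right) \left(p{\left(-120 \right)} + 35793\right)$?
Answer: $2794534974$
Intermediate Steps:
$p{\left(F \right)} = -107$ ($p{\left(F \right)} = -77 - 30 = -107$)
$\left(36742 + 41567\right) \left(p{\left(-120 \right)} + 35793\right) = \left(36742 + 41567\right) \left(-107 + 35793\right) = 78309 \cdot 35686 = 2794534974$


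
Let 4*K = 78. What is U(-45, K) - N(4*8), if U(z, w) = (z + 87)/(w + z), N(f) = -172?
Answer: 2896/17 ≈ 170.35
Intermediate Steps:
K = 39/2 (K = (1/4)*78 = 39/2 ≈ 19.500)
U(z, w) = (87 + z)/(w + z)
U(-45, K) - N(4*8) = (87 - 45)/(39/2 - 45) - 1*(-172) = 42/(-51/2) + 172 = -2/51*42 + 172 = -28/17 + 172 = 2896/17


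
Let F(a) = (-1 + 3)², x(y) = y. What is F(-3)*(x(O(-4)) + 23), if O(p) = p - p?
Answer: 92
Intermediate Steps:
O(p) = 0
F(a) = 4 (F(a) = 2² = 4)
F(-3)*(x(O(-4)) + 23) = 4*(0 + 23) = 4*23 = 92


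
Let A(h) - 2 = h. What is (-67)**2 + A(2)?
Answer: 4493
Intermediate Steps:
A(h) = 2 + h
(-67)**2 + A(2) = (-67)**2 + (2 + 2) = 4489 + 4 = 4493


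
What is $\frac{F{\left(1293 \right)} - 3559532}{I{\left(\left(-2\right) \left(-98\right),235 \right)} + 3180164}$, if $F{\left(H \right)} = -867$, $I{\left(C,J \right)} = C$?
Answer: $- \frac{3560399}{3180360} \approx -1.1195$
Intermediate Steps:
$\frac{F{\left(1293 \right)} - 3559532}{I{\left(\left(-2\right) \left(-98\right),235 \right)} + 3180164} = \frac{-867 - 3559532}{\left(-2\right) \left(-98\right) + 3180164} = - \frac{3560399}{196 + 3180164} = - \frac{3560399}{3180360}$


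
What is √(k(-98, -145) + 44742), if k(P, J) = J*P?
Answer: 2*√14738 ≈ 242.80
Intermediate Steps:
√(k(-98, -145) + 44742) = √(-145*(-98) + 44742) = √(14210 + 44742) = √58952 = 2*√14738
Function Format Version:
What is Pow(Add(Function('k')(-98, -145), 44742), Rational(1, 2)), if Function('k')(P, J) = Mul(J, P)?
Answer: Mul(2, Pow(14738, Rational(1, 2))) ≈ 242.80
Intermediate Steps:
Pow(Add(Function('k')(-98, -145), 44742), Rational(1, 2)) = Pow(Add(Mul(-145, -98), 44742), Rational(1, 2)) = Pow(Add(14210, 44742), Rational(1, 2)) = Pow(58952, Rational(1, 2)) = Mul(2, Pow(14738, Rational(1, 2)))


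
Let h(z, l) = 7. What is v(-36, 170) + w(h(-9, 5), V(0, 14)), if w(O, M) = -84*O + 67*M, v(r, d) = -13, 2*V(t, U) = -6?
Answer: -802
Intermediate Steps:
V(t, U) = -3 (V(t, U) = (½)*(-6) = -3)
v(-36, 170) + w(h(-9, 5), V(0, 14)) = -13 + (-84*7 + 67*(-3)) = -13 + (-588 - 201) = -13 - 789 = -802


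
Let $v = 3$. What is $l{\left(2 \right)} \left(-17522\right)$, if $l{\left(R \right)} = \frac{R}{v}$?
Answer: $- \frac{35044}{3} \approx -11681.0$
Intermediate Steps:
$l{\left(R \right)} = \frac{R}{3}$
$l{\left(2 \right)} \left(-17522\right) = \frac{1}{3} \cdot 2 \left(-17522\right) = \frac{2}{3} \left(-17522\right) = - \frac{35044}{3}$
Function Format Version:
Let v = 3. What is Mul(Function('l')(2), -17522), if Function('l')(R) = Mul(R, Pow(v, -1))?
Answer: Rational(-35044, 3) ≈ -11681.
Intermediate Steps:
Function('l')(R) = Mul(Rational(1, 3), R) (Function('l')(R) = Mul(R, Pow(3, -1)) = Mul(R, Rational(1, 3)) = Mul(Rational(1, 3), R))
Mul(Function('l')(2), -17522) = Mul(Mul(Rational(1, 3), 2), -17522) = Mul(Rational(2, 3), -17522) = Rational(-35044, 3)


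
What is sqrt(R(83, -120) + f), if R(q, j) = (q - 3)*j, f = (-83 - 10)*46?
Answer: 3*I*sqrt(1542) ≈ 117.8*I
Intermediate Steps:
f = -4278 (f = -93*46 = -4278)
R(q, j) = j*(-3 + q) (R(q, j) = (-3 + q)*j = j*(-3 + q))
sqrt(R(83, -120) + f) = sqrt(-120*(-3 + 83) - 4278) = sqrt(-120*80 - 4278) = sqrt(-9600 - 4278) = sqrt(-13878) = 3*I*sqrt(1542)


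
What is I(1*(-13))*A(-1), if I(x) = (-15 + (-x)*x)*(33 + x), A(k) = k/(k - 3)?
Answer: -920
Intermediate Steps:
A(k) = k/(-3 + k)
I(x) = (-15 - x**2)*(33 + x)
I(1*(-13))*A(-1) = (-495 - (1*(-13))**3 - 33*(1*(-13))**2 - 15*(-13))*(-1/(-3 - 1)) = (-495 - 1*(-13)**3 - 33*(-13)**2 - 15*(-13))*(-1/(-4)) = (-495 - 1*(-2197) - 33*169 + 195)*(-1*(-1/4)) = (-495 + 2197 - 5577 + 195)*(1/4) = -3680*1/4 = -920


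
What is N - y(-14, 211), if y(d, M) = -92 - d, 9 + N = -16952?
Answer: -16883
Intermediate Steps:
N = -16961 (N = -9 - 16952 = -16961)
N - y(-14, 211) = -16961 - (-92 - 1*(-14)) = -16961 - (-92 + 14) = -16961 - 1*(-78) = -16961 + 78 = -16883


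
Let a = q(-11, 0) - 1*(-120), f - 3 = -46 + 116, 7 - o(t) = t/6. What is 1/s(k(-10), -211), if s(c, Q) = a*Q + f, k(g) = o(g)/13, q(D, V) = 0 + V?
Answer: -1/25247 ≈ -3.9609e-5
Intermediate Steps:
o(t) = 7 - t/6
q(D, V) = V
k(g) = 7/13 - g/78 (k(g) = (7 - g/6)/13 = (7 - g/6)*(1/13) = 7/13 - g/78)
f = 73 (f = 3 + (-46 + 116) = 3 + 70 = 73)
a = 120 (a = 0 - 1*(-120) = 0 + 120 = 120)
s(c, Q) = 73 + 120*Q (s(c, Q) = 120*Q + 73 = 73 + 120*Q)
1/s(k(-10), -211) = 1/(73 + 120*(-211)) = 1/(73 - 25320) = 1/(-25247) = -1/25247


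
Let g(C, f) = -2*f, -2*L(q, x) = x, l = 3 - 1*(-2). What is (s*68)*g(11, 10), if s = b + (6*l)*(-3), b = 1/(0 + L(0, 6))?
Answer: 368560/3 ≈ 1.2285e+5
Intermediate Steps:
l = 5 (l = 3 + 2 = 5)
L(q, x) = -x/2
b = -⅓ (b = 1/(0 - ½*6) = 1/(0 - 3) = 1/(-3) = -⅓ ≈ -0.33333)
s = -271/3 (s = -⅓ + (6*5)*(-3) = -⅓ + 30*(-3) = -⅓ - 90 = -271/3 ≈ -90.333)
(s*68)*g(11, 10) = (-271/3*68)*(-2*10) = -18428/3*(-20) = 368560/3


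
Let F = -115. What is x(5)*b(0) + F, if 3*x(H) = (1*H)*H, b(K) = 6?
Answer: -65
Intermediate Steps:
x(H) = H²/3 (x(H) = ((1*H)*H)/3 = (H*H)/3 = H²/3)
x(5)*b(0) + F = ((⅓)*5²)*6 - 115 = ((⅓)*25)*6 - 115 = (25/3)*6 - 115 = 50 - 115 = -65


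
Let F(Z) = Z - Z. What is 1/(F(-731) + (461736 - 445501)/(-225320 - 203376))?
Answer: -428696/16235 ≈ -26.406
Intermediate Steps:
F(Z) = 0
1/(F(-731) + (461736 - 445501)/(-225320 - 203376)) = 1/(0 + (461736 - 445501)/(-225320 - 203376)) = 1/(0 + 16235/(-428696)) = 1/(0 + 16235*(-1/428696)) = 1/(0 - 16235/428696) = 1/(-16235/428696) = -428696/16235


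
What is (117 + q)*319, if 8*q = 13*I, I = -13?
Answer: 244673/8 ≈ 30584.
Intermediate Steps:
q = -169/8 (q = (13*(-13))/8 = (⅛)*(-169) = -169/8 ≈ -21.125)
(117 + q)*319 = (117 - 169/8)*319 = (767/8)*319 = 244673/8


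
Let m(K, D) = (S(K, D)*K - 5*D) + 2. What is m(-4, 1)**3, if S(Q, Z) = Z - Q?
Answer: -12167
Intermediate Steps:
m(K, D) = 2 - 5*D + K*(D - K) (m(K, D) = ((D - K)*K - 5*D) + 2 = (K*(D - K) - 5*D) + 2 = (-5*D + K*(D - K)) + 2 = 2 - 5*D + K*(D - K))
m(-4, 1)**3 = (2 - 5*1 - 4*(1 - 1*(-4)))**3 = (2 - 5 - 4*(1 + 4))**3 = (2 - 5 - 4*5)**3 = (2 - 5 - 20)**3 = (-23)**3 = -12167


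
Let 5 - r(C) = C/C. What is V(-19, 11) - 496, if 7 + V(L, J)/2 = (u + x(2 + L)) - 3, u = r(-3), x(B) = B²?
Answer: 70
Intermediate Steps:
r(C) = 4 (r(C) = 5 - C/C = 5 - 1*1 = 5 - 1 = 4)
u = 4
V(L, J) = -12 + 2*(2 + L)² (V(L, J) = -14 + 2*((4 + (2 + L)²) - 3) = -14 + 2*(1 + (2 + L)²) = -14 + (2 + 2*(2 + L)²) = -12 + 2*(2 + L)²)
V(-19, 11) - 496 = (-12 + 2*(2 - 19)²) - 496 = (-12 + 2*(-17)²) - 496 = (-12 + 2*289) - 496 = (-12 + 578) - 496 = 566 - 496 = 70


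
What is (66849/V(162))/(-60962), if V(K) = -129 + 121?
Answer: 66849/487696 ≈ 0.13707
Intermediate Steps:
V(K) = -8
(66849/V(162))/(-60962) = (66849/(-8))/(-60962) = (66849*(-⅛))*(-1/60962) = -66849/8*(-1/60962) = 66849/487696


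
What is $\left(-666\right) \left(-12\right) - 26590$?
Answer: $-18598$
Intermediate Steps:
$\left(-666\right) \left(-12\right) - 26590 = 7992 - 26590 = -18598$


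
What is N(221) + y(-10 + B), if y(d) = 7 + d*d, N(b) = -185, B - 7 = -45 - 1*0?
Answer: 2126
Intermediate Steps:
B = -38 (B = 7 + (-45 - 1*0) = 7 + (-45 + 0) = 7 - 45 = -38)
y(d) = 7 + d²
N(221) + y(-10 + B) = -185 + (7 + (-10 - 38)²) = -185 + (7 + (-48)²) = -185 + (7 + 2304) = -185 + 2311 = 2126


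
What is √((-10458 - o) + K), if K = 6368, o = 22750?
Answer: 2*I*√6710 ≈ 163.83*I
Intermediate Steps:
√((-10458 - o) + K) = √((-10458 - 1*22750) + 6368) = √((-10458 - 22750) + 6368) = √(-33208 + 6368) = √(-26840) = 2*I*√6710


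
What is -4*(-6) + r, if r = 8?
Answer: 32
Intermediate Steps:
-4*(-6) + r = -4*(-6) + 8 = 24 + 8 = 32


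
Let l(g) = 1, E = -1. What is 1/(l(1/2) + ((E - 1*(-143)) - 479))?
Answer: -1/336 ≈ -0.0029762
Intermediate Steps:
1/(l(1/2) + ((E - 1*(-143)) - 479)) = 1/(1 + ((-1 - 1*(-143)) - 479)) = 1/(1 + ((-1 + 143) - 479)) = 1/(1 + (142 - 479)) = 1/(1 - 337) = 1/(-336) = -1/336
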